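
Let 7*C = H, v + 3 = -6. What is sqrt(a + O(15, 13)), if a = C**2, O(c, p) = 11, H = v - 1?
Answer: 3*sqrt(71)/7 ≈ 3.6112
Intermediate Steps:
v = -9 (v = -3 - 6 = -9)
H = -10 (H = -9 - 1 = -10)
C = -10/7 (C = (1/7)*(-10) = -10/7 ≈ -1.4286)
a = 100/49 (a = (-10/7)**2 = 100/49 ≈ 2.0408)
sqrt(a + O(15, 13)) = sqrt(100/49 + 11) = sqrt(639/49) = 3*sqrt(71)/7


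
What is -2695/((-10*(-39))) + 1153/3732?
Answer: -320269/48516 ≈ -6.6013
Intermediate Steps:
-2695/((-10*(-39))) + 1153/3732 = -2695/390 + 1153*(1/3732) = -2695*1/390 + 1153/3732 = -539/78 + 1153/3732 = -320269/48516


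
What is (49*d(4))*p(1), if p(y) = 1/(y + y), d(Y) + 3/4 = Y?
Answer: 637/8 ≈ 79.625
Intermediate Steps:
d(Y) = -¾ + Y
p(y) = 1/(2*y)
(49*d(4))*p(1) = (49*(-¾ + 4))*((½)/1) = (49*(13/4))*((½)*1) = (637/4)*(½) = 637/8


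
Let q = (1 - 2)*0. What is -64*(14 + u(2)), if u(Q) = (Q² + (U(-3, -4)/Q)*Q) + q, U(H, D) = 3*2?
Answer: -1536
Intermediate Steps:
U(H, D) = 6
q = 0 (q = -1*0 = 0)
u(Q) = 6 + Q² (u(Q) = (Q² + (6/Q)*Q) + 0 = (Q² + 6) + 0 = (6 + Q²) + 0 = 6 + Q²)
-64*(14 + u(2)) = -64*(14 + (6 + 2²)) = -64*(14 + (6 + 4)) = -64*(14 + 10) = -64*24 = -1536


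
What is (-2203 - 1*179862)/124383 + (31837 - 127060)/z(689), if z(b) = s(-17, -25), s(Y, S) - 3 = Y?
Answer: 1691653357/248766 ≈ 6800.2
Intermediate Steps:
s(Y, S) = 3 + Y
z(b) = -14 (z(b) = 3 - 17 = -14)
(-2203 - 1*179862)/124383 + (31837 - 127060)/z(689) = (-2203 - 1*179862)/124383 + (31837 - 127060)/(-14) = (-2203 - 179862)*(1/124383) - 95223*(-1/14) = -182065*1/124383 + 95223/14 = -182065/124383 + 95223/14 = 1691653357/248766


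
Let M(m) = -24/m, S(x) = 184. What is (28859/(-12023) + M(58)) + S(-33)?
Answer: 63173541/348667 ≈ 181.19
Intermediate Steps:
(28859/(-12023) + M(58)) + S(-33) = (28859/(-12023) - 24/58) + 184 = (28859*(-1/12023) - 24*1/58) + 184 = (-28859/12023 - 12/29) + 184 = -981187/348667 + 184 = 63173541/348667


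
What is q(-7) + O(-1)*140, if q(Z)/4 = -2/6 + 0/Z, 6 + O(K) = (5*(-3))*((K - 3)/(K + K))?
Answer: -15124/3 ≈ -5041.3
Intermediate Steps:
O(K) = -6 - 15*(-3 + K)/(2*K) (O(K) = -6 + (5*(-3))*((K - 3)/(K + K)) = -6 - 15*(-3 + K)/(2*K))
q(Z) = -4/3 (q(Z) = 4*(-2/6 + 0/Z) = 4*(-2*⅙ + 0) = 4*(-⅓ + 0) = 4*(-⅓) = -4/3)
q(-7) + O(-1)*140 = -4/3 + ((9/2)*(5 - 3*(-1))/(-1))*140 = -4/3 + ((9/2)*(-1)*(5 + 3))*140 = -4/3 + ((9/2)*(-1)*8)*140 = -4/3 - 36*140 = -4/3 - 5040 = -15124/3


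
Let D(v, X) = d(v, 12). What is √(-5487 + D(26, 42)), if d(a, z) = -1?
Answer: 28*I*√7 ≈ 74.081*I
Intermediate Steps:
D(v, X) = -1
√(-5487 + D(26, 42)) = √(-5487 - 1) = √(-5488) = 28*I*√7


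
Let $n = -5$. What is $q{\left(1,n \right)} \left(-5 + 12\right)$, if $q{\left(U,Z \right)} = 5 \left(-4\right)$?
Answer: $-140$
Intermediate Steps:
$q{\left(U,Z \right)} = -20$
$q{\left(1,n \right)} \left(-5 + 12\right) = - 20 \left(-5 + 12\right) = \left(-20\right) 7 = -140$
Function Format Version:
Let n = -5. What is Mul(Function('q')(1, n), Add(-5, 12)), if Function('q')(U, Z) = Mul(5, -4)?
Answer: -140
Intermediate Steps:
Function('q')(U, Z) = -20
Mul(Function('q')(1, n), Add(-5, 12)) = Mul(-20, Add(-5, 12)) = Mul(-20, 7) = -140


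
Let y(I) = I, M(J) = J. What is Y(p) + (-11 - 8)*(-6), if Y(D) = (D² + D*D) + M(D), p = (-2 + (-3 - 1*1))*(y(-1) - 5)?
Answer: 2742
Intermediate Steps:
p = 36 (p = (-2 + (-3 - 1*1))*(-1 - 5) = (-2 + (-3 - 1))*(-6) = (-2 - 4)*(-6) = -6*(-6) = 36)
Y(D) = D + 2*D² (Y(D) = (D² + D*D) + D = (D² + D²) + D = 2*D² + D = D + 2*D²)
Y(p) + (-11 - 8)*(-6) = 36*(1 + 2*36) + (-11 - 8)*(-6) = 36*(1 + 72) - 19*(-6) = 36*73 + 114 = 2628 + 114 = 2742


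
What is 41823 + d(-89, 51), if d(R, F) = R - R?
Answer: 41823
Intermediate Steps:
d(R, F) = 0
41823 + d(-89, 51) = 41823 + 0 = 41823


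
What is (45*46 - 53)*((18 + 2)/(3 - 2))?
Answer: 40340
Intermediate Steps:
(45*46 - 53)*((18 + 2)/(3 - 2)) = (2070 - 53)*(20/1) = 2017*(20*1) = 2017*20 = 40340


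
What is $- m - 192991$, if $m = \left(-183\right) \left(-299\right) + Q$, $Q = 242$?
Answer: $-247950$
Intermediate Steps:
$m = 54959$ ($m = \left(-183\right) \left(-299\right) + 242 = 54717 + 242 = 54959$)
$- m - 192991 = \left(-1\right) 54959 - 192991 = -54959 - 192991 = -247950$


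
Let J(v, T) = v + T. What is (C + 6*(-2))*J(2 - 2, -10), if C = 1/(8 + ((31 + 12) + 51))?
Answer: 6115/51 ≈ 119.90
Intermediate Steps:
C = 1/102 (C = 1/(8 + (43 + 51)) = 1/(8 + 94) = 1/102 ≈ 0.0098039)
J(v, T) = T + v
(C + 6*(-2))*J(2 - 2, -10) = (1/102 + 6*(-2))*(-10 + (2 - 2)) = (1/102 - 12)*(-10 + 0) = -1223/102*(-10) = 6115/51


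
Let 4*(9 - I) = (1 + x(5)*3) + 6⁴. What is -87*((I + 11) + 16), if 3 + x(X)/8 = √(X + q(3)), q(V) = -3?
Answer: 94047/4 + 522*√2 ≈ 24250.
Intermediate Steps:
x(X) = -24 + 8*√(-3 + X) (x(X) = -24 + 8*√(X - 3) = -24 + 8*√(-3 + X))
I = -1189/4 - 6*√2 (I = 9 - ((1 + (-24 + 8*√(-3 + 5))*3) + 6⁴)/4 = 9 - ((1 + (-24 + 8*√2)*3) + 1296)/4 = 9 - ((1 + (-72 + 24*√2)) + 1296)/4 = 9 - ((-71 + 24*√2) + 1296)/4 = 9 - (1225 + 24*√2)/4 = 9 + (-1225/4 - 6*√2) = -1189/4 - 6*√2 ≈ -305.74)
-87*((I + 11) + 16) = -87*(((-1189/4 - 6*√2) + 11) + 16) = -87*((-1145/4 - 6*√2) + 16) = -87*(-1081/4 - 6*√2) = 94047/4 + 522*√2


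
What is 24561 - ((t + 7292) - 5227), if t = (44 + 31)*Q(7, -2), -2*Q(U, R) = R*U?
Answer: 21971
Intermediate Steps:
Q(U, R) = -R*U/2
t = 525 (t = (44 + 31)*(-½*(-2)*7) = 75*7 = 525)
24561 - ((t + 7292) - 5227) = 24561 - ((525 + 7292) - 5227) = 24561 - (7817 - 5227) = 24561 - 1*2590 = 24561 - 2590 = 21971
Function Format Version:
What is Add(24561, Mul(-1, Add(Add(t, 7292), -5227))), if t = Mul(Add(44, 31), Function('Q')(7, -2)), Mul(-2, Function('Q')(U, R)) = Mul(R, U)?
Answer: 21971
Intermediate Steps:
Function('Q')(U, R) = Mul(Rational(-1, 2), R, U) (Function('Q')(U, R) = Mul(Rational(-1, 2), Mul(R, U)) = Mul(Rational(-1, 2), R, U))
t = 525 (t = Mul(Add(44, 31), Mul(Rational(-1, 2), -2, 7)) = Mul(75, 7) = 525)
Add(24561, Mul(-1, Add(Add(t, 7292), -5227))) = Add(24561, Mul(-1, Add(Add(525, 7292), -5227))) = Add(24561, Mul(-1, Add(7817, -5227))) = Add(24561, Mul(-1, 2590)) = Add(24561, -2590) = 21971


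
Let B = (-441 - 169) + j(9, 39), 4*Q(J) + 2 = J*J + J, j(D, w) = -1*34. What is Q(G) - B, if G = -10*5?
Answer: 1256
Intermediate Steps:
G = -50
j(D, w) = -34
Q(J) = -½ + J/4 + J²/4 (Q(J) = -½ + (J*J + J)/4 = -½ + (J² + J)/4 = -½ + (J + J²)/4 = -½ + (J/4 + J²/4) = -½ + J/4 + J²/4)
B = -644 (B = (-441 - 169) - 34 = -610 - 34 = -644)
Q(G) - B = (-½ + (¼)*(-50) + (¼)*(-50)²) - 1*(-644) = (-½ - 25/2 + (¼)*2500) + 644 = (-½ - 25/2 + 625) + 644 = 612 + 644 = 1256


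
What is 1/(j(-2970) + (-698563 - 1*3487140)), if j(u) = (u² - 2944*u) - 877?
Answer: 1/13378000 ≈ 7.4750e-8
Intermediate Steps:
j(u) = -877 + u² - 2944*u
1/(j(-2970) + (-698563 - 1*3487140)) = 1/((-877 + (-2970)² - 2944*(-2970)) + (-698563 - 1*3487140)) = 1/((-877 + 8820900 + 8743680) + (-698563 - 3487140)) = 1/(17563703 - 4185703) = 1/13378000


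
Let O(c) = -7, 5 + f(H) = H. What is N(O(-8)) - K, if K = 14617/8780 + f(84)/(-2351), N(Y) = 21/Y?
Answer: -95596287/20641780 ≈ -4.6312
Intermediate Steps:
f(H) = -5 + H
K = 33670947/20641780 (K = 14617/8780 + (-5 + 84)/(-2351) = 14617*(1/8780) + 79*(-1/2351) = 14617/8780 - 79/2351 = 33670947/20641780 ≈ 1.6312)
N(O(-8)) - K = 21/(-7) - 1*33670947/20641780 = 21*(-⅐) - 33670947/20641780 = -3 - 33670947/20641780 = -95596287/20641780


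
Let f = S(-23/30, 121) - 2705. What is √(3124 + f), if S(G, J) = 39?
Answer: √458 ≈ 21.401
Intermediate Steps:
f = -2666 (f = 39 - 2705 = -2666)
√(3124 + f) = √(3124 - 2666) = √458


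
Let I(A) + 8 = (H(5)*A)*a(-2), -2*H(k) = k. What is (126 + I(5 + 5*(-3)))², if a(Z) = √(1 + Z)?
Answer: 13299 + 5900*I ≈ 13299.0 + 5900.0*I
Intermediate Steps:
H(k) = -k/2
I(A) = -8 - 5*I*A/2 (I(A) = -8 + ((-½*5)*A)*√(1 - 2) = -8 + (-5*A/2)*√(-1) = -8 + (-5*A/2)*I = -8 - 5*I*A/2)
(126 + I(5 + 5*(-3)))² = (126 + (-8 - 5*I*(5 + 5*(-3))/2))² = (126 + (-8 - 5*I*(5 - 15)/2))² = (126 + (-8 - 5/2*I*(-10)))² = (126 + (-8 + 25*I))² = (118 + 25*I)²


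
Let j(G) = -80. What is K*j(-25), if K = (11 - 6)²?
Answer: -2000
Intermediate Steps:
K = 25 (K = 5² = 25)
K*j(-25) = 25*(-80) = -2000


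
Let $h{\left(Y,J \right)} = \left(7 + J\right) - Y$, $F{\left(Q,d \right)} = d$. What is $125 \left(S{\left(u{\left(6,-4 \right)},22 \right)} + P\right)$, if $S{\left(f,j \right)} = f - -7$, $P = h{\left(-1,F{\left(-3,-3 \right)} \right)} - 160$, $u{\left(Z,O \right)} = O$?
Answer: $-19000$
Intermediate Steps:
$h{\left(Y,J \right)} = 7 + J - Y$
$P = -155$ ($P = \left(7 - 3 - -1\right) - 160 = \left(7 - 3 + 1\right) - 160 = 5 - 160 = -155$)
$S{\left(f,j \right)} = 7 + f$ ($S{\left(f,j \right)} = f + 7 = 7 + f$)
$125 \left(S{\left(u{\left(6,-4 \right)},22 \right)} + P\right) = 125 \left(\left(7 - 4\right) - 155\right) = 125 \left(3 - 155\right) = 125 \left(-152\right) = -19000$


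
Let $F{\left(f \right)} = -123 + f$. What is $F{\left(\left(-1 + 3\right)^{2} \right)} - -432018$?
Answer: $431899$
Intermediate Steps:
$F{\left(\left(-1 + 3\right)^{2} \right)} - -432018 = \left(-123 + \left(-1 + 3\right)^{2}\right) - -432018 = \left(-123 + 2^{2}\right) + 432018 = \left(-123 + 4\right) + 432018 = -119 + 432018 = 431899$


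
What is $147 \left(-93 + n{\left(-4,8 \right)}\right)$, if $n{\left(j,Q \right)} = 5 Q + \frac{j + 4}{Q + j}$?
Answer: $-7791$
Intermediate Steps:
$n{\left(j,Q \right)} = 5 Q + \frac{4 + j}{Q + j}$
$147 \left(-93 + n{\left(-4,8 \right)}\right) = 147 \left(-93 + \frac{4 - 4 + 5 \cdot 8^{2} + 5 \cdot 8 \left(-4\right)}{8 - 4}\right) = 147 \left(-93 + \frac{4 - 4 + 5 \cdot 64 - 160}{4}\right) = 147 \left(-93 + \frac{4 - 4 + 320 - 160}{4}\right) = 147 \left(-93 + \frac{1}{4} \cdot 160\right) = 147 \left(-93 + 40\right) = 147 \left(-53\right) = -7791$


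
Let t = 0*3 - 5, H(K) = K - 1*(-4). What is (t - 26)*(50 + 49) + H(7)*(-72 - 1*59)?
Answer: -4510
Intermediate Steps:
H(K) = 4 + K (H(K) = K + 4 = 4 + K)
t = -5 (t = 0 - 5 = -5)
(t - 26)*(50 + 49) + H(7)*(-72 - 1*59) = (-5 - 26)*(50 + 49) + (4 + 7)*(-72 - 1*59) = -31*99 + 11*(-72 - 59) = -3069 + 11*(-131) = -3069 - 1441 = -4510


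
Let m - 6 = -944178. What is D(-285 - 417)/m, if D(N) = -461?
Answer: 461/944172 ≈ 0.00048826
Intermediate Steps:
m = -944172 (m = 6 - 944178 = -944172)
D(-285 - 417)/m = -461/(-944172) = -461*(-1/944172) = 461/944172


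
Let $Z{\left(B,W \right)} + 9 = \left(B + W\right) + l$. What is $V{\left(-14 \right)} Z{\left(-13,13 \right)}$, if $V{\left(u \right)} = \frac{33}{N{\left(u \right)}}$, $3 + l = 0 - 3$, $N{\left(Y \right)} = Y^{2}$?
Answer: $- \frac{495}{196} \approx -2.5255$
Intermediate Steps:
$l = -6$ ($l = -3 + \left(0 - 3\right) = -3 - 3 = -6$)
$V{\left(u \right)} = \frac{33}{u^{2}}$
$Z{\left(B,W \right)} = -15 + B + W$ ($Z{\left(B,W \right)} = -9 - \left(6 - B - W\right) = -9 + \left(-6 + B + W\right) = -15 + B + W$)
$V{\left(-14 \right)} Z{\left(-13,13 \right)} = \frac{33}{196} \left(-15 - 13 + 13\right) = 33 \cdot \frac{1}{196} \left(-15\right) = \frac{33}{196} \left(-15\right) = - \frac{495}{196}$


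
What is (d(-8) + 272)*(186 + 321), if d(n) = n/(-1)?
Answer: 141960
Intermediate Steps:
d(n) = -n (d(n) = n*(-1) = -n)
(d(-8) + 272)*(186 + 321) = (-1*(-8) + 272)*(186 + 321) = (8 + 272)*507 = 280*507 = 141960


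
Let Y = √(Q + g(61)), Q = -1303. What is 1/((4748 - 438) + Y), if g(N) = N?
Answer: 2155/9288671 - 3*I*√138/18577342 ≈ 0.000232 - 1.897e-6*I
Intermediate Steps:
Y = 3*I*√138 (Y = √(-1303 + 61) = √(-1242) = 3*I*√138 ≈ 35.242*I)
1/((4748 - 438) + Y) = 1/((4748 - 438) + 3*I*√138) = 1/(4310 + 3*I*√138)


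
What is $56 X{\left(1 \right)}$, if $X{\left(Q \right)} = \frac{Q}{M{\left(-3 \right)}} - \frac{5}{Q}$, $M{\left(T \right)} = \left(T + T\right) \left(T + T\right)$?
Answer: $- \frac{2506}{9} \approx -278.44$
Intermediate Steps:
$M{\left(T \right)} = 4 T^{2}$ ($M{\left(T \right)} = 2 T 2 T = 4 T^{2}$)
$X{\left(Q \right)} = - \frac{5}{Q} + \frac{Q}{36}$ ($X{\left(Q \right)} = \frac{Q}{4 \left(-3\right)^{2}} - \frac{5}{Q} = \frac{Q}{4 \cdot 9} - \frac{5}{Q} = \frac{Q}{36} - \frac{5}{Q} = - \frac{5}{Q} + \frac{Q}{36}$)
$56 X{\left(1 \right)} = 56 \left(- \frac{5}{1} + \frac{1}{36} \cdot 1\right) = 56 \left(\left(-5\right) 1 + \frac{1}{36}\right) = 56 \left(-5 + \frac{1}{36}\right) = 56 \left(- \frac{179}{36}\right) = - \frac{2506}{9}$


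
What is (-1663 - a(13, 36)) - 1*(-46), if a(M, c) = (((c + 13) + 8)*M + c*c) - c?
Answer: -3618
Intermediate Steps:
a(M, c) = c² - c + M*(21 + c) (a(M, c) = (((13 + c) + 8)*M + c²) - c = ((21 + c)*M + c²) - c = (M*(21 + c) + c²) - c = (c² + M*(21 + c)) - c = c² - c + M*(21 + c))
(-1663 - a(13, 36)) - 1*(-46) = (-1663 - (36² - 1*36 + 21*13 + 13*36)) - 1*(-46) = (-1663 - (1296 - 36 + 273 + 468)) + 46 = (-1663 - 1*2001) + 46 = (-1663 - 2001) + 46 = -3664 + 46 = -3618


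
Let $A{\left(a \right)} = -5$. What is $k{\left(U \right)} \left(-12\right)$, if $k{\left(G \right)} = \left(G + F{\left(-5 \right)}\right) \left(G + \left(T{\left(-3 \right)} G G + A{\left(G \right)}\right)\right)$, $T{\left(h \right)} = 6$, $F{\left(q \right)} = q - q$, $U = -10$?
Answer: $70200$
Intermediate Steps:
$F{\left(q \right)} = 0$
$k{\left(G \right)} = G \left(-5 + G + 6 G^{2}\right)$ ($k{\left(G \right)} = \left(G + 0\right) \left(G + \left(6 G G - 5\right)\right) = G \left(G + \left(6 G^{2} - 5\right)\right) = G \left(G + \left(-5 + 6 G^{2}\right)\right) = G \left(-5 + G + 6 G^{2}\right)$)
$k{\left(U \right)} \left(-12\right) = - 10 \left(-5 - 10 + 6 \left(-10\right)^{2}\right) \left(-12\right) = - 10 \left(-5 - 10 + 6 \cdot 100\right) \left(-12\right) = - 10 \left(-5 - 10 + 600\right) \left(-12\right) = \left(-10\right) 585 \left(-12\right) = \left(-5850\right) \left(-12\right) = 70200$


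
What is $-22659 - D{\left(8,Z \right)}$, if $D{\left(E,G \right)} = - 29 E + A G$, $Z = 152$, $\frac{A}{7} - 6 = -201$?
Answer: $185053$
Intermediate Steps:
$A = -1365$ ($A = 42 + 7 \left(-201\right) = 42 - 1407 = -1365$)
$D{\left(E,G \right)} = - 1365 G - 29 E$ ($D{\left(E,G \right)} = - 29 E - 1365 G = - 1365 G - 29 E$)
$-22659 - D{\left(8,Z \right)} = -22659 - \left(\left(-1365\right) 152 - 232\right) = -22659 - \left(-207480 - 232\right) = -22659 - -207712 = -22659 + 207712 = 185053$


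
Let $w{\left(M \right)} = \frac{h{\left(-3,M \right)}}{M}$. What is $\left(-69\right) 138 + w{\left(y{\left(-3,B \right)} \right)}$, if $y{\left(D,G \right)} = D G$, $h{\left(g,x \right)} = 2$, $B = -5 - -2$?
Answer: $- \frac{85696}{9} \approx -9521.8$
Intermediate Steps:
$B = -3$ ($B = -5 + 2 = -3$)
$w{\left(M \right)} = \frac{2}{M}$
$\left(-69\right) 138 + w{\left(y{\left(-3,B \right)} \right)} = \left(-69\right) 138 + \frac{2}{\left(-3\right) \left(-3\right)} = -9522 + \frac{2}{9} = - \frac{85696}{9}$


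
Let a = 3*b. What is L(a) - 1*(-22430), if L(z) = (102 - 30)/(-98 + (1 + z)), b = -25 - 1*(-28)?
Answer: 246721/11 ≈ 22429.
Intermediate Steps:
b = 3 (b = -25 + 28 = 3)
a = 9 (a = 3*3 = 9)
L(z) = 72/(-97 + z)
L(a) - 1*(-22430) = 72/(-97 + 9) - 1*(-22430) = 72/(-88) + 22430 = 72*(-1/88) + 22430 = -9/11 + 22430 = 246721/11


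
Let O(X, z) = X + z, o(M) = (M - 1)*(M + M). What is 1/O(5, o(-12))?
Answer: 1/317 ≈ 0.0031546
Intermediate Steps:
o(M) = 2*M*(-1 + M) (o(M) = (-1 + M)*(2*M) = 2*M*(-1 + M))
1/O(5, o(-12)) = 1/(5 + 2*(-12)*(-1 - 12)) = 1/(5 + 2*(-12)*(-13)) = 1/(5 + 312) = 1/317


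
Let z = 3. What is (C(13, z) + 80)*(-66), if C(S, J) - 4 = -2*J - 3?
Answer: -4950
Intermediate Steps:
C(S, J) = 1 - 2*J (C(S, J) = 4 + (-2*J - 3) = 4 + (-3 - 2*J) = 1 - 2*J)
(C(13, z) + 80)*(-66) = ((1 - 2*3) + 80)*(-66) = ((1 - 6) + 80)*(-66) = (-5 + 80)*(-66) = 75*(-66) = -4950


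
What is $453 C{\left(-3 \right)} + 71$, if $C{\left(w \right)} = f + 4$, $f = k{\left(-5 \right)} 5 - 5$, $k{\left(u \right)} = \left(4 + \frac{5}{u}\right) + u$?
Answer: $-4912$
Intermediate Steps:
$k{\left(u \right)} = 4 + u + \frac{5}{u}$
$f = -15$ ($f = \left(4 - 5 + \frac{5}{-5}\right) 5 - 5 = \left(4 - 5 + 5 \left(- \frac{1}{5}\right)\right) 5 - 5 = \left(4 - 5 - 1\right) 5 - 5 = \left(-2\right) 5 - 5 = -10 - 5 = -15$)
$C{\left(w \right)} = -11$ ($C{\left(w \right)} = -15 + 4 = -11$)
$453 C{\left(-3 \right)} + 71 = 453 \left(-11\right) + 71 = -4983 + 71 = -4912$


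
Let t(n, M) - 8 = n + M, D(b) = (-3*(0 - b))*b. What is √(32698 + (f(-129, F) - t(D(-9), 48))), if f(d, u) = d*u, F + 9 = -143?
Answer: √52007 ≈ 228.05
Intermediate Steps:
F = -152 (F = -9 - 143 = -152)
D(b) = 3*b² (D(b) = (-(-3)*b)*b = (3*b)*b = 3*b²)
t(n, M) = 8 + M + n (t(n, M) = 8 + (n + M) = 8 + (M + n) = 8 + M + n)
√(32698 + (f(-129, F) - t(D(-9), 48))) = √(32698 + (-129*(-152) - (8 + 48 + 3*(-9)²))) = √(32698 + (19608 - (8 + 48 + 3*81))) = √(32698 + (19608 - (8 + 48 + 243))) = √(32698 + (19608 - 1*299)) = √(32698 + (19608 - 299)) = √(32698 + 19309) = √52007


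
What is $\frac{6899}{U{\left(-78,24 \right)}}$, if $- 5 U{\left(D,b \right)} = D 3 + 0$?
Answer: $\frac{34495}{234} \approx 147.41$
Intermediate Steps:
$U{\left(D,b \right)} = - \frac{3 D}{5}$ ($U{\left(D,b \right)} = - \frac{D 3 + 0}{5} = - \frac{3 D + 0}{5} = - \frac{3 D}{5}$)
$\frac{6899}{U{\left(-78,24 \right)}} = \frac{6899}{\left(- \frac{3}{5}\right) \left(-78\right)} = \frac{6899}{\frac{234}{5}} = 6899 \cdot \frac{5}{234} = \frac{34495}{234}$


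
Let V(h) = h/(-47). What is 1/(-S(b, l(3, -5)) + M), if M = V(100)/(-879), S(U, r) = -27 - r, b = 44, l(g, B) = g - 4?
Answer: 41313/1074238 ≈ 0.038458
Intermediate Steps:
V(h) = -h/47 (V(h) = h*(-1/47) = -h/47)
l(g, B) = -4 + g
M = 100/41313 (M = -1/47*100/(-879) = -100/47*(-1/879) = 100/41313 ≈ 0.0024205)
1/(-S(b, l(3, -5)) + M) = 1/(-(-27 - (-4 + 3)) + 100/41313) = 1/(-(-27 - 1*(-1)) + 100/41313) = 1/(-(-27 + 1) + 100/41313) = 1/(-1*(-26) + 100/41313) = 1/(26 + 100/41313) = 1/(1074238/41313) = 41313/1074238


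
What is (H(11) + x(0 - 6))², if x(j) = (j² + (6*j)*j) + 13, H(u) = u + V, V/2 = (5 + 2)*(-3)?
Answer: 54756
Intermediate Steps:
V = -42 (V = 2*((5 + 2)*(-3)) = 2*(7*(-3)) = 2*(-21) = -42)
H(u) = -42 + u (H(u) = u - 42 = -42 + u)
x(j) = 13 + 7*j² (x(j) = (j² + 6*j²) + 13 = 7*j² + 13 = 13 + 7*j²)
(H(11) + x(0 - 6))² = ((-42 + 11) + (13 + 7*(0 - 6)²))² = (-31 + (13 + 7*(-6)²))² = (-31 + (13 + 7*36))² = (-31 + (13 + 252))² = (-31 + 265)² = 234² = 54756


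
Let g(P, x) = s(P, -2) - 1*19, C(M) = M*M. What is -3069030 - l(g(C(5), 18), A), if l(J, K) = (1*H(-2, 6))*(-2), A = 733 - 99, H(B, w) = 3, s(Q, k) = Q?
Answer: -3069024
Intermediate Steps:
A = 634
C(M) = M²
g(P, x) = -19 + P (g(P, x) = P - 1*19 = P - 19 = -19 + P)
l(J, K) = -6 (l(J, K) = (1*3)*(-2) = 3*(-2) = -6)
-3069030 - l(g(C(5), 18), A) = -3069030 - 1*(-6) = -3069030 + 6 = -3069024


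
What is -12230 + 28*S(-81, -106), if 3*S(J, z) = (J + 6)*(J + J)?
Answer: 101170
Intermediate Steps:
S(J, z) = 2*J*(6 + J)/3 (S(J, z) = ((J + 6)*(J + J))/3 = ((6 + J)*(2*J))/3 = (2*J*(6 + J))/3 = 2*J*(6 + J)/3)
-12230 + 28*S(-81, -106) = -12230 + 28*((2/3)*(-81)*(6 - 81)) = -12230 + 28*((2/3)*(-81)*(-75)) = -12230 + 28*4050 = -12230 + 113400 = 101170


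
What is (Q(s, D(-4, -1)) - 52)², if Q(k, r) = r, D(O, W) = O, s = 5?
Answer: 3136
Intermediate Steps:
(Q(s, D(-4, -1)) - 52)² = (-4 - 52)² = (-56)² = 3136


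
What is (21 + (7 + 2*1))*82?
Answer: 2460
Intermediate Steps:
(21 + (7 + 2*1))*82 = (21 + (7 + 2))*82 = (21 + 9)*82 = 30*82 = 2460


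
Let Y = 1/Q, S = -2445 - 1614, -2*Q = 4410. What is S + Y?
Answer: -8950096/2205 ≈ -4059.0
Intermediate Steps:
Q = -2205 (Q = -½*4410 = -2205)
S = -4059
Y = -1/2205 (Y = 1/(-2205) = -1/2205 ≈ -0.00045351)
S + Y = -4059 - 1/2205 = -8950096/2205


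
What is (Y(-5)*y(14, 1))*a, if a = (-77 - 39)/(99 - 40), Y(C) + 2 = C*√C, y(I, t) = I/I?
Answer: 232/59 + 580*I*√5/59 ≈ 3.9322 + 21.982*I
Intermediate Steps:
y(I, t) = 1
Y(C) = -2 + C^(3/2) (Y(C) = -2 + C*√C = -2 + C^(3/2))
a = -116/59 ≈ -1.9661
(Y(-5)*y(14, 1))*a = ((-2 + (-5)^(3/2))*1)*(-116/59) = ((-2 - 5*I*√5)*1)*(-116/59) = (-2 - 5*I*√5)*(-116/59) = 232/59 + 580*I*√5/59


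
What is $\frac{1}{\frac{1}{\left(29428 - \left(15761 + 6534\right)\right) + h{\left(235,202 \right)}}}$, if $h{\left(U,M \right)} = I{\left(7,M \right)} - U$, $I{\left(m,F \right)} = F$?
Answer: $7100$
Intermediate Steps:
$h{\left(U,M \right)} = M - U$
$\frac{1}{\frac{1}{\left(29428 - \left(15761 + 6534\right)\right) + h{\left(235,202 \right)}}} = \frac{1}{\frac{1}{\left(29428 - \left(15761 + 6534\right)\right) + \left(202 - 235\right)}} = \frac{1}{\frac{1}{\left(29428 - 22295\right) + \left(202 - 235\right)}} = \frac{1}{\frac{1}{\left(29428 - 22295\right) - 33}} = \frac{1}{\frac{1}{7133 - 33}} = \frac{1}{\frac{1}{7100}} = 7100$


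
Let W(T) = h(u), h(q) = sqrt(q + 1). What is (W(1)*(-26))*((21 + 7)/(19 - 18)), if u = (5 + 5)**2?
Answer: -728*sqrt(101) ≈ -7316.3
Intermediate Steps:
u = 100 (u = 10**2 = 100)
h(q) = sqrt(1 + q)
W(T) = sqrt(101) (W(T) = sqrt(1 + 100) = sqrt(101))
(W(1)*(-26))*((21 + 7)/(19 - 18)) = (sqrt(101)*(-26))*((21 + 7)/(19 - 18)) = (-26*sqrt(101))*(28/1) = (-26*sqrt(101))*(28*1) = -26*sqrt(101)*28 = -728*sqrt(101)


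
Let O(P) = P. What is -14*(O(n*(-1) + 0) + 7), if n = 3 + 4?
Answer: 0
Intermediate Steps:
n = 7
-14*(O(n*(-1) + 0) + 7) = -14*((7*(-1) + 0) + 7) = -14*((-7 + 0) + 7) = -14*(-7 + 7) = -14*0 = 0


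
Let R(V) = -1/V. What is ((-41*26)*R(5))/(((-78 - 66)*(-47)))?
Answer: 533/16920 ≈ 0.031501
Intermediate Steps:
((-41*26)*R(5))/(((-78 - 66)*(-47))) = ((-41*26)*(-1/5))/(((-78 - 66)*(-47))) = (-(-1066)/5)/((-144*(-47))) = -1066*(-⅕)/6768 = (1066/5)*(1/6768) = 533/16920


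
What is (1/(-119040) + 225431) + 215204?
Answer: 52453190399/119040 ≈ 4.4064e+5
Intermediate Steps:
(1/(-119040) + 225431) + 215204 = (-1/119040 + 225431) + 215204 = 26835306239/119040 + 215204 = 52453190399/119040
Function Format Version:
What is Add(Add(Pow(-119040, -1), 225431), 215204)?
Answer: Rational(52453190399, 119040) ≈ 4.4064e+5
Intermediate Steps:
Add(Add(Pow(-119040, -1), 225431), 215204) = Add(Add(Rational(-1, 119040), 225431), 215204) = Add(Rational(26835306239, 119040), 215204) = Rational(52453190399, 119040)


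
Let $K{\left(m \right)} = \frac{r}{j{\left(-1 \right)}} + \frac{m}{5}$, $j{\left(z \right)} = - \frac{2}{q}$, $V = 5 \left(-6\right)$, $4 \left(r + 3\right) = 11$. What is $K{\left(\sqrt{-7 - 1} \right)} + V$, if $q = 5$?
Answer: $- \frac{235}{8} + \frac{2 i \sqrt{2}}{5} \approx -29.375 + 0.56569 i$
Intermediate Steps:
$r = - \frac{1}{4}$ ($r = -3 + \frac{1}{4} \cdot 11 = -3 + \frac{11}{4} = - \frac{1}{4} \approx -0.25$)
$V = -30$
$j{\left(z \right)} = - \frac{2}{5}$
$K{\left(m \right)} = \frac{5}{8} + \frac{m}{5}$ ($K{\left(m \right)} = - \frac{1}{4 \left(- \frac{2}{5}\right)} + \frac{m}{5} = \left(- \frac{1}{4}\right) \left(- \frac{5}{2}\right) + m \frac{1}{5} = \frac{5}{8} + \frac{m}{5}$)
$K{\left(\sqrt{-7 - 1} \right)} + V = \left(\frac{5}{8} + \frac{\sqrt{-7 - 1}}{5}\right) - 30 = \left(\frac{5}{8} + \frac{\sqrt{-8}}{5}\right) - 30 = \left(\frac{5}{8} + \frac{2 i \sqrt{2}}{5}\right) - 30 = - \frac{235}{8} + \frac{2 i \sqrt{2}}{5}$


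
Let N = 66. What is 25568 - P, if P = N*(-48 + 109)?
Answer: 21542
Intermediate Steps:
P = 4026 (P = 66*(-48 + 109) = 66*61 = 4026)
25568 - P = 25568 - 1*4026 = 25568 - 4026 = 21542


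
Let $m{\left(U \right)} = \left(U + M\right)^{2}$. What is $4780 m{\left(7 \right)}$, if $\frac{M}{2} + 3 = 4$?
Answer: $387180$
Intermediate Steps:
$M = 2$ ($M = -6 + 2 \cdot 4 = -6 + 8 = 2$)
$m{\left(U \right)} = \left(2 + U\right)^{2}$ ($m{\left(U \right)} = \left(U + 2\right)^{2} = \left(2 + U\right)^{2}$)
$4780 m{\left(7 \right)} = 4780 \left(2 + 7\right)^{2} = 4780 \cdot 9^{2} = 4780 \cdot 81 = 387180$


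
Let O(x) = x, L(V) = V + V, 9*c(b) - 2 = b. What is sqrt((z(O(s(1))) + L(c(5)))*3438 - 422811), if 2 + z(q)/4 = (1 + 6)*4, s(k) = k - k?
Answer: I*sqrt(59911) ≈ 244.77*I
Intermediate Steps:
c(b) = 2/9 + b/9
s(k) = 0
L(V) = 2*V
z(q) = 104 (z(q) = -8 + 4*((1 + 6)*4) = -8 + 4*(7*4) = -8 + 4*28 = -8 + 112 = 104)
sqrt((z(O(s(1))) + L(c(5)))*3438 - 422811) = sqrt((104 + 2*(2/9 + (1/9)*5))*3438 - 422811) = sqrt((104 + 2*(2/9 + 5/9))*3438 - 422811) = sqrt((104 + 2*(7/9))*3438 - 422811) = sqrt((104 + 14/9)*3438 - 422811) = sqrt((950/9)*3438 - 422811) = sqrt(362900 - 422811) = sqrt(-59911) = I*sqrt(59911)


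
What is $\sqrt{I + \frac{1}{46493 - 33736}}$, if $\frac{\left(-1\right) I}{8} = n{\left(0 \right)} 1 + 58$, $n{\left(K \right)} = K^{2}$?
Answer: $\frac{i \sqrt{75511833979}}{12757} \approx 21.541 i$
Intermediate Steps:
$I = -464$ ($I = - 8 \left(0^{2} \cdot 1 + 58\right) = - 8 \left(0 \cdot 1 + 58\right) = - 8 \left(0 + 58\right) = \left(-8\right) 58 = -464$)
$\sqrt{I + \frac{1}{46493 - 33736}} = \sqrt{-464 + \frac{1}{46493 - 33736}} = \sqrt{-464 + \frac{1}{12757}} = \sqrt{- \frac{5919247}{12757}} = \frac{i \sqrt{75511833979}}{12757}$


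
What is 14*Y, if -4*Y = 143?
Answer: -1001/2 ≈ -500.50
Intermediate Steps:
Y = -143/4 (Y = -1/4*143 = -143/4 ≈ -35.750)
14*Y = 14*(-143/4) = -1001/2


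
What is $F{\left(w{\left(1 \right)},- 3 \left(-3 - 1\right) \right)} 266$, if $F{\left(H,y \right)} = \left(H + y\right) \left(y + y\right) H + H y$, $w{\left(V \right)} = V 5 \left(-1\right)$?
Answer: $-239400$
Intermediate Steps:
$w{\left(V \right)} = - 5 V$ ($w{\left(V \right)} = 5 V \left(-1\right) = - 5 V$)
$F{\left(H,y \right)} = H y + 2 H y \left(H + y\right)$ ($F{\left(H,y \right)} = \left(H + y\right) 2 y H + H y = 2 y \left(H + y\right) H + H y = 2 H y \left(H + y\right) + H y = H y + 2 H y \left(H + y\right)$)
$F{\left(w{\left(1 \right)},- 3 \left(-3 - 1\right) \right)} 266 = \left(-5\right) 1 \left(- 3 \left(-3 - 1\right)\right) \left(1 + 2 \left(\left(-5\right) 1\right) + 2 \left(- 3 \left(-3 - 1\right)\right)\right) 266 = - 5 \left(\left(-3\right) \left(-4\right)\right) \left(1 + 2 \left(-5\right) + 2 \left(\left(-3\right) \left(-4\right)\right)\right) 266 = \left(-5\right) 12 \left(1 - 10 + 2 \cdot 12\right) 266 = \left(-5\right) 12 \left(1 - 10 + 24\right) 266 = \left(-5\right) 12 \cdot 15 \cdot 266 = \left(-900\right) 266 = -239400$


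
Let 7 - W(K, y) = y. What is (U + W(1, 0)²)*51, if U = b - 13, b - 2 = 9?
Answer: 2397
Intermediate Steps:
b = 11 (b = 2 + 9 = 11)
W(K, y) = 7 - y
U = -2 (U = 11 - 13 = -2)
(U + W(1, 0)²)*51 = (-2 + (7 - 1*0)²)*51 = (-2 + (7 + 0)²)*51 = (-2 + 7²)*51 = (-2 + 49)*51 = 47*51 = 2397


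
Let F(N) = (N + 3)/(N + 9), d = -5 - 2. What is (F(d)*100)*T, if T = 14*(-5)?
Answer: 14000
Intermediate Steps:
d = -7
T = -70
F(N) = (3 + N)/(9 + N)
(F(d)*100)*T = (((3 - 7)/(9 - 7))*100)*(-70) = ((-4/2)*100)*(-70) = (((½)*(-4))*100)*(-70) = -2*100*(-70) = -200*(-70) = 14000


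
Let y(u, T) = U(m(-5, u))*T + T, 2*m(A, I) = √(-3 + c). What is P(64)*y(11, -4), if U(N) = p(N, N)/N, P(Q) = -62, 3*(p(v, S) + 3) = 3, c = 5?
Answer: 248 - 496*√2 ≈ -453.45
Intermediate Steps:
p(v, S) = -2 (p(v, S) = -3 + (⅓)*3 = -3 + 1 = -2)
m(A, I) = √2/2 (m(A, I) = √(-3 + 5)/2 = √2/2)
U(N) = -2/N
y(u, T) = T - 2*T*√2 (y(u, T) = (-2*√2)*T + T = -2*T*√2 + T = T - 2*T*√2)
P(64)*y(11, -4) = -(-248)*(1 - 2*√2) = -62*(-4 + 8*√2) = 248 - 496*√2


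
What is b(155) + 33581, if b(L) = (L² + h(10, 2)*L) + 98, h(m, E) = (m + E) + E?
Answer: 59874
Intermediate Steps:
h(m, E) = m + 2*E (h(m, E) = (E + m) + E = m + 2*E)
b(L) = 98 + L² + 14*L (b(L) = (L² + (10 + 2*2)*L) + 98 = (L² + (10 + 4)*L) + 98 = (L² + 14*L) + 98 = 98 + L² + 14*L)
b(155) + 33581 = (98 + 155² + 14*155) + 33581 = (98 + 24025 + 2170) + 33581 = 26293 + 33581 = 59874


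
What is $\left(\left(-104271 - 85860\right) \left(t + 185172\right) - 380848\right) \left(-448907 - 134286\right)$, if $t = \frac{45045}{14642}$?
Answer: $\frac{300644226284801440015}{14642} \approx 2.0533 \cdot 10^{16}$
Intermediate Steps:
$t = \frac{45045}{14642}$ ($t = 45045 \cdot \frac{1}{14642} = \frac{45045}{14642} \approx 3.0764$)
$\left(\left(-104271 - 85860\right) \left(t + 185172\right) - 380848\right) \left(-448907 - 134286\right) = \left(\left(-104271 - 85860\right) \left(\frac{45045}{14642} + 185172\right) - 380848\right) \left(-448907 - 134286\right) = \left(\left(-190131\right) \frac{2711333469}{14642} - 380848\right) \left(-583193\right) = \left(- \frac{515508543794439}{14642} - 380848\right) \left(-583193\right) = \left(- \frac{515514120170855}{14642}\right) \left(-583193\right) = \frac{300644226284801440015}{14642}$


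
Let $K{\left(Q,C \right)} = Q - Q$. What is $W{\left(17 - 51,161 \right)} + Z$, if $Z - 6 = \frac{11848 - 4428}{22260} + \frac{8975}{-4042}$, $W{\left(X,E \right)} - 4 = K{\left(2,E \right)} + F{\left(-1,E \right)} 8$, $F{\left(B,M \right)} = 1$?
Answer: $\frac{195385}{12126} \approx 16.113$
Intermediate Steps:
$K{\left(Q,C \right)} = 0$
$W{\left(X,E \right)} = 12$ ($W{\left(X,E \right)} = 4 + \left(0 + 1 \cdot 8\right) = 4 + \left(0 + 8\right) = 4 + 8 = 12$)
$Z = \frac{49873}{12126}$ ($Z = 6 + \left(\frac{11848 - 4428}{22260} + \frac{8975}{-4042}\right) = 6 + \left(7420 \cdot \frac{1}{22260} + 8975 \left(- \frac{1}{4042}\right)\right) = 6 + \left(\frac{1}{3} - \frac{8975}{4042}\right) = 6 - \frac{22883}{12126} = \frac{49873}{12126} \approx 4.1129$)
$W{\left(17 - 51,161 \right)} + Z = 12 + \frac{49873}{12126} = \frac{195385}{12126}$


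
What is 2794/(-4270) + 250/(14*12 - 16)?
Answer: 160703/162260 ≈ 0.99040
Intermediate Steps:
2794/(-4270) + 250/(14*12 - 16) = 2794*(-1/4270) + 250/(168 - 16) = -1397/2135 + 250/152 = -1397/2135 + 250*(1/152) = -1397/2135 + 125/76 = 160703/162260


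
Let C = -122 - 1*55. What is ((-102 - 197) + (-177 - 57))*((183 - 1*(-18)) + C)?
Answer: -12792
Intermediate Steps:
C = -177 (C = -122 - 55 = -177)
((-102 - 197) + (-177 - 57))*((183 - 1*(-18)) + C) = ((-102 - 197) + (-177 - 57))*((183 - 1*(-18)) - 177) = (-299 - 234)*((183 + 18) - 177) = -533*(201 - 177) = -533*24 = -12792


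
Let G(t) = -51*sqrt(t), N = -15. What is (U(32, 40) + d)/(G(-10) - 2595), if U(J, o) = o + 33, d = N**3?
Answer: 571246/450669 - 56134*I*sqrt(10)/2253345 ≈ 1.2676 - 0.078777*I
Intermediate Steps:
d = -3375 (d = (-15)**3 = -3375)
U(J, o) = 33 + o
(U(32, 40) + d)/(G(-10) - 2595) = ((33 + 40) - 3375)/(-51*I*sqrt(10) - 2595) = (73 - 3375)/(-51*I*sqrt(10) - 2595) = -3302/(-51*I*sqrt(10) - 2595) = -3302/(-2595 - 51*I*sqrt(10))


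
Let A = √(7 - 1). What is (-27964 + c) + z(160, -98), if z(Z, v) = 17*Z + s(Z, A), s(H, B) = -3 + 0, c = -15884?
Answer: -41131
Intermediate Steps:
A = √6 ≈ 2.4495
s(H, B) = -3
z(Z, v) = -3 + 17*Z (z(Z, v) = 17*Z - 3 = -3 + 17*Z)
(-27964 + c) + z(160, -98) = (-27964 - 15884) + (-3 + 17*160) = -43848 + (-3 + 2720) = -43848 + 2717 = -41131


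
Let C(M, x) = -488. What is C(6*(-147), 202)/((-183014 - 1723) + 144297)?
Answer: 61/5055 ≈ 0.012067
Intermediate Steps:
C(6*(-147), 202)/((-183014 - 1723) + 144297) = -488/((-183014 - 1723) + 144297) = -488/(-184737 + 144297) = -488/(-40440) = -488*(-1/40440) = 61/5055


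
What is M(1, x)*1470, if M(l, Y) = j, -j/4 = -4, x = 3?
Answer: 23520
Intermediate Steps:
j = 16 (j = -4*(-4) = 16)
M(l, Y) = 16
M(1, x)*1470 = 16*1470 = 23520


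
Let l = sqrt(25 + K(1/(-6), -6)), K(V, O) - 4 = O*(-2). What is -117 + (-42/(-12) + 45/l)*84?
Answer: 177 + 3780*sqrt(41)/41 ≈ 767.34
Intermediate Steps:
K(V, O) = 4 - 2*O (K(V, O) = 4 + O*(-2) = 4 - 2*O)
l = sqrt(41) (l = sqrt(25 + (4 - 2*(-6))) = sqrt(25 + (4 + 12)) = sqrt(25 + 16) = sqrt(41) ≈ 6.4031)
-117 + (-42/(-12) + 45/l)*84 = -117 + (-42/(-12) + 45/(sqrt(41)))*84 = -117 + (-42*(-1/12) + 45*(sqrt(41)/41))*84 = -117 + (7/2 + 45*sqrt(41)/41)*84 = -117 + (294 + 3780*sqrt(41)/41) = 177 + 3780*sqrt(41)/41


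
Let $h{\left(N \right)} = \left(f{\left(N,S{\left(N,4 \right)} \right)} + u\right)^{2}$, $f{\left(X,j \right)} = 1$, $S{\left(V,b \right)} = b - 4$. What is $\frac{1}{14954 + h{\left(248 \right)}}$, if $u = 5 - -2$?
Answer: $\frac{1}{15018} \approx 6.6587 \cdot 10^{-5}$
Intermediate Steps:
$S{\left(V,b \right)} = -4 + b$ ($S{\left(V,b \right)} = b - 4 = -4 + b$)
$u = 7$ ($u = 5 + 2 = 7$)
$h{\left(N \right)} = 64$ ($h{\left(N \right)} = \left(1 + 7\right)^{2} = 8^{2} = 64$)
$\frac{1}{14954 + h{\left(248 \right)}} = \frac{1}{14954 + 64} = \frac{1}{15018}$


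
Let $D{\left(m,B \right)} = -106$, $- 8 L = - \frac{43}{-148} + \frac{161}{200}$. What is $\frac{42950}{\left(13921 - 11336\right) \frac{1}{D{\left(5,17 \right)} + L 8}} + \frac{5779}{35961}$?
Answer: $- \frac{24478725761173}{13757959380} \approx -1779.2$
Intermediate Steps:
$L = - \frac{8107}{59200}$ ($L = - \frac{- \frac{43}{-148} + \frac{161}{200}}{8} = - \frac{\left(-43\right) \left(- \frac{1}{148}\right) + 161 \cdot \frac{1}{200}}{8} = - \frac{\frac{43}{148} + \frac{161}{200}}{8} = \left(- \frac{1}{8}\right) \frac{8107}{7400} = - \frac{8107}{59200} \approx -0.13694$)
$\frac{42950}{\left(13921 - 11336\right) \frac{1}{D{\left(5,17 \right)} + L 8}} + \frac{5779}{35961} = \frac{42950}{\left(13921 - 11336\right) \frac{1}{-106 - \frac{8107}{7400}}} + \frac{5779}{35961} = \frac{42950}{2585 \frac{1}{-106 - \frac{8107}{7400}}} + 5779 \cdot \frac{1}{35961} = \frac{42950}{2585 \frac{1}{- \frac{792507}{7400}}} + \frac{5779}{35961} = \frac{42950}{2585 \left(- \frac{7400}{792507}\right)} + \frac{5779}{35961} = \frac{42950}{- \frac{19129000}{792507}} + \frac{5779}{35961} = 42950 \left(- \frac{792507}{19129000}\right) + \frac{5779}{35961} = - \frac{680763513}{382580} + \frac{5779}{35961} = - \frac{24478725761173}{13757959380}$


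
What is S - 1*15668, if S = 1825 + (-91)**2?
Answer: -5562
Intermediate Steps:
S = 10106 (S = 1825 + 8281 = 10106)
S - 1*15668 = 10106 - 1*15668 = 10106 - 15668 = -5562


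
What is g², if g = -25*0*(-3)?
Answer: 0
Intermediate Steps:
g = 0 (g = -5*0*(-3) = 0*(-3) = 0)
g² = 0² = 0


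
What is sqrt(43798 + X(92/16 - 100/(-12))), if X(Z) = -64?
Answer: sqrt(43734) ≈ 209.13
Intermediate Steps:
sqrt(43798 + X(92/16 - 100/(-12))) = sqrt(43798 - 64) = sqrt(43734)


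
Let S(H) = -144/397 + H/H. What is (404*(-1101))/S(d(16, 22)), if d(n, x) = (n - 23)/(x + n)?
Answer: -176587188/253 ≈ -6.9797e+5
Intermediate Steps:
d(n, x) = (-23 + n)/(n + x)
S(H) = 253/397 (S(H) = -144*1/397 + 1 = -144/397 + 1 = 253/397)
(404*(-1101))/S(d(16, 22)) = (404*(-1101))/(253/397) = -444804*397/253 = -176587188/253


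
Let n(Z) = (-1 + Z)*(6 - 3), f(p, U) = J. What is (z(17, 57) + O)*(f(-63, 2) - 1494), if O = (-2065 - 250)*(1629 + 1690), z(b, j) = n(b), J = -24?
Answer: 11663457366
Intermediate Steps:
f(p, U) = -24
n(Z) = -3 + 3*Z (n(Z) = (-1 + Z)*3 = -3 + 3*Z)
z(b, j) = -3 + 3*b
O = -7683485 (O = -2315*3319 = -7683485)
(z(17, 57) + O)*(f(-63, 2) - 1494) = ((-3 + 3*17) - 7683485)*(-24 - 1494) = ((-3 + 51) - 7683485)*(-1518) = (48 - 7683485)*(-1518) = -7683437*(-1518) = 11663457366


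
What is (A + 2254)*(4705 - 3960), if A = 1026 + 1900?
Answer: 3859100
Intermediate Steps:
A = 2926
(A + 2254)*(4705 - 3960) = (2926 + 2254)*(4705 - 3960) = 5180*745 = 3859100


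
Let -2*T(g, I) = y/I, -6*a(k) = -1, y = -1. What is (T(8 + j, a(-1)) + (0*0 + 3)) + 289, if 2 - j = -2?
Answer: 295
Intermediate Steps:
j = 4 (j = 2 - 1*(-2) = 2 + 2 = 4)
a(k) = ⅙ (a(k) = -⅙*(-1) = ⅙)
T(g, I) = 1/(2*I) (T(g, I) = -(-1)/(2*I) = 1/(2*I))
(T(8 + j, a(-1)) + (0*0 + 3)) + 289 = (1/(2*(⅙)) + (0*0 + 3)) + 289 = ((½)*6 + (0 + 3)) + 289 = (3 + 3) + 289 = 6 + 289 = 295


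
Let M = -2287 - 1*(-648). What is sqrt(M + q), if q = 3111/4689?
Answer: 4*I*sqrt(250150335)/1563 ≈ 40.476*I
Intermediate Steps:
M = -1639 (M = -2287 + 648 = -1639)
q = 1037/1563 (q = 3111*(1/4689) = 1037/1563 ≈ 0.66347)
sqrt(M + q) = sqrt(-1639 + 1037/1563) = sqrt(-2560720/1563) = 4*I*sqrt(250150335)/1563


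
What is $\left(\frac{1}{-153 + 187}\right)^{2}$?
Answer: $\frac{1}{1156} \approx 0.00086505$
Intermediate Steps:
$\left(\frac{1}{-153 + 187}\right)^{2} = \left(\frac{1}{34}\right)^{2} = \frac{1}{1156}$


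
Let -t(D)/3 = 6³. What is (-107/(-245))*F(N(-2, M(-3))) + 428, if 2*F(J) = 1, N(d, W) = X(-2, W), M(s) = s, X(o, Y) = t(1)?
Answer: 209827/490 ≈ 428.22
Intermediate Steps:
t(D) = -648 (t(D) = -3*6³ = -3*216 = -648)
X(o, Y) = -648
N(d, W) = -648
F(J) = ½ (F(J) = (½)*1 = ½)
(-107/(-245))*F(N(-2, M(-3))) + 428 = -107/(-245)*(½) + 428 = -107*(-1/245)*(½) + 428 = (107/245)*(½) + 428 = 107/490 + 428 = 209827/490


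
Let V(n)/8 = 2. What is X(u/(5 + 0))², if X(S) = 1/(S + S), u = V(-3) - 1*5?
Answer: 25/484 ≈ 0.051653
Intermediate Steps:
V(n) = 16 (V(n) = 8*2 = 16)
u = 11 (u = 16 - 1*5 = 16 - 5 = 11)
X(S) = 1/(2*S)
X(u/(5 + 0))² = (1/(2*((11/(5 + 0)))))² = (1/(2*((11/5))))² = (1/(2*((11*(⅕)))))² = (1/(2*(11/5)))² = ((½)*(5/11))² = (5/22)² = 25/484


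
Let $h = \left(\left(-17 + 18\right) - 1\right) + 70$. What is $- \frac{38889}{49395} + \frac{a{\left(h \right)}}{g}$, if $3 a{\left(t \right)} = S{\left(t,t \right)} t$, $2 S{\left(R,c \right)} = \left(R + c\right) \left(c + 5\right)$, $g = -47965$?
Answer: $- \frac{527746559}{157948745} \approx -3.3413$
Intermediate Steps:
$h = 70$ ($h = \left(1 - 1\right) + 70 = 0 + 70 = 70$)
$S{\left(R,c \right)} = \frac{\left(5 + c\right) \left(R + c\right)}{2}$ ($S{\left(R,c \right)} = \frac{\left(R + c\right) \left(c + 5\right)}{2} = \frac{\left(R + c\right) \left(5 + c\right)}{2} = \frac{\left(5 + c\right) \left(R + c\right)}{2}$)
$a{\left(t \right)} = \frac{t \left(t^{2} + 5 t\right)}{3}$ ($a{\left(t \right)} = \frac{\left(\frac{t^{2}}{2} + \frac{5 t}{2} + \frac{5 t}{2} + \frac{t t}{2}\right) t}{3} = \frac{\left(\frac{t^{2}}{2} + \frac{5 t}{2} + \frac{5 t}{2} + \frac{t^{2}}{2}\right) t}{3} = \frac{\left(t^{2} + 5 t\right) t}{3} = \frac{t \left(t^{2} + 5 t\right)}{3}$)
$- \frac{38889}{49395} + \frac{a{\left(h \right)}}{g} = - \frac{38889}{49395} + \frac{\frac{1}{3} \cdot 70^{2} \left(5 + 70\right)}{-47965} = \left(-38889\right) \frac{1}{49395} + \frac{1}{3} \cdot 4900 \cdot 75 \left(- \frac{1}{47965}\right) = - \frac{12963}{16465} + 122500 \left(- \frac{1}{47965}\right) = - \frac{12963}{16465} - \frac{24500}{9593} = - \frac{527746559}{157948745}$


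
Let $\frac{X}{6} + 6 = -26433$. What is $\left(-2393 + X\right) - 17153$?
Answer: $-178180$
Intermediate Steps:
$X = -158634$ ($X = -36 + 6 \left(-26433\right) = -36 - 158598 = -158634$)
$\left(-2393 + X\right) - 17153 = \left(-2393 - 158634\right) - 17153 = -161027 - 17153 = -178180$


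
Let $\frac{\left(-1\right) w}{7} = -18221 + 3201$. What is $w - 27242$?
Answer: $77898$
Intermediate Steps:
$w = 105140$ ($w = - 7 \left(-18221 + 3201\right) = \left(-7\right) \left(-15020\right) = 105140$)
$w - 27242 = 105140 - 27242 = 77898$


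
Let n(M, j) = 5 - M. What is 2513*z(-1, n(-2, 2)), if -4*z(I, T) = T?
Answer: -17591/4 ≈ -4397.8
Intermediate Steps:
z(I, T) = -T/4
2513*z(-1, n(-2, 2)) = 2513*(-(5 - 1*(-2))/4) = 2513*(-(5 + 2)/4) = 2513*(-1/4*7) = 2513*(-7/4) = -17591/4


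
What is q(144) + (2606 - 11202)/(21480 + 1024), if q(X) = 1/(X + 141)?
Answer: -606839/1603410 ≈ -0.37847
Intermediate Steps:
q(X) = 1/(141 + X)
q(144) + (2606 - 11202)/(21480 + 1024) = 1/(141 + 144) + (2606 - 11202)/(21480 + 1024) = 1/285 - 8596/22504 = 1/285 - 8596*1/22504 = 1/285 - 2149/5626 = -606839/1603410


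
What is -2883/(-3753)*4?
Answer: 3844/1251 ≈ 3.0727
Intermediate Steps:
-2883/(-3753)*4 = -2883*(-1/3753)*4 = (961/1251)*4 = 3844/1251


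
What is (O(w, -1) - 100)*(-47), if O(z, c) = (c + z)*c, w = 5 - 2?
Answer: 4794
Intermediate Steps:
w = 3
O(z, c) = c*(c + z)
(O(w, -1) - 100)*(-47) = (-(-1 + 3) - 100)*(-47) = (-1*2 - 100)*(-47) = (-2 - 100)*(-47) = -102*(-47) = 4794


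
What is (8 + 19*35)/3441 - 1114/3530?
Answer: -728792/6073365 ≈ -0.12000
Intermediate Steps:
(8 + 19*35)/3441 - 1114/3530 = (8 + 665)*(1/3441) - 1114*1/3530 = 673*(1/3441) - 557/1765 = 673/3441 - 557/1765 = -728792/6073365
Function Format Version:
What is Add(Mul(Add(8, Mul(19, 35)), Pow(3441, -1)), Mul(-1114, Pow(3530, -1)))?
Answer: Rational(-728792, 6073365) ≈ -0.12000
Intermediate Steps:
Add(Mul(Add(8, Mul(19, 35)), Pow(3441, -1)), Mul(-1114, Pow(3530, -1))) = Add(Mul(Add(8, 665), Rational(1, 3441)), Mul(-1114, Rational(1, 3530))) = Add(Mul(673, Rational(1, 3441)), Rational(-557, 1765)) = Add(Rational(673, 3441), Rational(-557, 1765)) = Rational(-728792, 6073365)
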